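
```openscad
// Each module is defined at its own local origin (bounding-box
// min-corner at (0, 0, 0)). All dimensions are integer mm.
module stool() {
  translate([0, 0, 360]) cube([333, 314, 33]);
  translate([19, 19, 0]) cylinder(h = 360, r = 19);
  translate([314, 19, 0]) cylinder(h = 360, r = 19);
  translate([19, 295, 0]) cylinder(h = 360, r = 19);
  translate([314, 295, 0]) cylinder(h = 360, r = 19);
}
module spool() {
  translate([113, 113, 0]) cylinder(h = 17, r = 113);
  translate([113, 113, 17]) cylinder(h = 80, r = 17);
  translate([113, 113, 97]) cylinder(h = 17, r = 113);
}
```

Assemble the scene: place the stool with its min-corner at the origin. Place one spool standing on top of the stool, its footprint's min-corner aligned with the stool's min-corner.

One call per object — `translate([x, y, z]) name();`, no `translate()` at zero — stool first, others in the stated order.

stool();
translate([0, 0, 393]) spool();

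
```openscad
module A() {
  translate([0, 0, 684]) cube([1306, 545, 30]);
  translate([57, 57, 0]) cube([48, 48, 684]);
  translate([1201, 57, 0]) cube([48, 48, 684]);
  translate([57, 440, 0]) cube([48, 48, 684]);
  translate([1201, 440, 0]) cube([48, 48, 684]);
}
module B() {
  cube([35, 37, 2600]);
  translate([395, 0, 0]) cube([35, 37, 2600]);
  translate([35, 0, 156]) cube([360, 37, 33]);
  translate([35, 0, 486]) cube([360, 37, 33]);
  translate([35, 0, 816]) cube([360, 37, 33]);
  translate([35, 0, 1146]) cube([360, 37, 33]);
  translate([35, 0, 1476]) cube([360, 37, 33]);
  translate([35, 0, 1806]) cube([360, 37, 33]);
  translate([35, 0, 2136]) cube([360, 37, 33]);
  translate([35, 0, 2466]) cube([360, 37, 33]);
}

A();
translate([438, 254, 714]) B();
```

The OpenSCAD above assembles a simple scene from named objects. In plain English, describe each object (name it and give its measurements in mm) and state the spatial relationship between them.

A is a table with a 1306×545 mm rectangular top, 30 mm thick, top surface at z = 714 mm, supported by four 48×48 mm square legs, each inset 57 mm from the nearest pair of top edges, running from the floor.

B is a wooden ladder with two side rails of 35×37 mm section and 2600 mm height, set 430 mm apart overall. Between them run 8 rectangular rungs (37 mm deep, 33 mm thick), front faces flush with the rails' −y face. The bottom of the first rung is 156 mm above the floor and each subsequent rung is 330 mm higher than the one below.

The ladder is on top of the table, centred.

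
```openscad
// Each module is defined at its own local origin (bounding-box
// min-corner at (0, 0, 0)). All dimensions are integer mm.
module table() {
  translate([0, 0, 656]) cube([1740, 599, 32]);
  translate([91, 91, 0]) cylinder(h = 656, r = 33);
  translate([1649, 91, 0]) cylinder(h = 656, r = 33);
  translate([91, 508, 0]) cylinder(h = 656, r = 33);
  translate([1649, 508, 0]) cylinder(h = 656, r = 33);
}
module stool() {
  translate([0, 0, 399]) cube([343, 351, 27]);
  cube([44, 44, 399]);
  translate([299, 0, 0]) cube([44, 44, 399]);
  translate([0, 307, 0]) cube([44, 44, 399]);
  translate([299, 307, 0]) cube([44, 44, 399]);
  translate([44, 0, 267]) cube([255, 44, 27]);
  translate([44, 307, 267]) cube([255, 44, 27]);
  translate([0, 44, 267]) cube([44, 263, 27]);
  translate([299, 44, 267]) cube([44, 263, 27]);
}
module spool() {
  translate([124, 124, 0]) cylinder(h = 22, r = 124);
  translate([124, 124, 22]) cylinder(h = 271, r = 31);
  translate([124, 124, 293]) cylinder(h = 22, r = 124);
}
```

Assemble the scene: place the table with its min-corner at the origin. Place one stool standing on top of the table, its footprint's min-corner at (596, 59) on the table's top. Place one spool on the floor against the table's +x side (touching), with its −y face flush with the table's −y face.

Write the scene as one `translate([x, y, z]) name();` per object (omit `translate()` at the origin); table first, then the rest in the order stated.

table();
translate([596, 59, 688]) stool();
translate([1740, 0, 0]) spool();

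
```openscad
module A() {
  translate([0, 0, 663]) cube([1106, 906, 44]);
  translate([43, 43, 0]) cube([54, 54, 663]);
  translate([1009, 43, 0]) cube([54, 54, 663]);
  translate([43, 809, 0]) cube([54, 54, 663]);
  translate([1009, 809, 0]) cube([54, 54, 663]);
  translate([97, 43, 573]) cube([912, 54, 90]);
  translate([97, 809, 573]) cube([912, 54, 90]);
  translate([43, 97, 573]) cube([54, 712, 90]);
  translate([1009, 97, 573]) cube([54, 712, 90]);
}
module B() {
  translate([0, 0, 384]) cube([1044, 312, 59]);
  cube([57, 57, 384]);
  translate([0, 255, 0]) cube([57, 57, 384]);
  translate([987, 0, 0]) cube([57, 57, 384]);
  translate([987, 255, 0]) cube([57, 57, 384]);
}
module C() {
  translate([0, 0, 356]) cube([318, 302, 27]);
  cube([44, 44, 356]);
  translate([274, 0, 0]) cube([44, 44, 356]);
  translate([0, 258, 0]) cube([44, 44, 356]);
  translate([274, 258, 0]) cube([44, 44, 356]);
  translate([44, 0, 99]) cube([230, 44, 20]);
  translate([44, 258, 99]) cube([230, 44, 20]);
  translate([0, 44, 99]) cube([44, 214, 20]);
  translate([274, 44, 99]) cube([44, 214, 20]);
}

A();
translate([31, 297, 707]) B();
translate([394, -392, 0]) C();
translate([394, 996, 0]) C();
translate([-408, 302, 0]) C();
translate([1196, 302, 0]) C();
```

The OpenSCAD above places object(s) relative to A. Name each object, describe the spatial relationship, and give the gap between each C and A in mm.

Each stool's nearest face is 90 mm from the table's bounding box.

A is a table. B is a bench. C is a stool. The bench is on top of the table, centred. Four stools sit around the table at the −y, +y, −x, +x sides. The gap between each stool and the table is 90 mm.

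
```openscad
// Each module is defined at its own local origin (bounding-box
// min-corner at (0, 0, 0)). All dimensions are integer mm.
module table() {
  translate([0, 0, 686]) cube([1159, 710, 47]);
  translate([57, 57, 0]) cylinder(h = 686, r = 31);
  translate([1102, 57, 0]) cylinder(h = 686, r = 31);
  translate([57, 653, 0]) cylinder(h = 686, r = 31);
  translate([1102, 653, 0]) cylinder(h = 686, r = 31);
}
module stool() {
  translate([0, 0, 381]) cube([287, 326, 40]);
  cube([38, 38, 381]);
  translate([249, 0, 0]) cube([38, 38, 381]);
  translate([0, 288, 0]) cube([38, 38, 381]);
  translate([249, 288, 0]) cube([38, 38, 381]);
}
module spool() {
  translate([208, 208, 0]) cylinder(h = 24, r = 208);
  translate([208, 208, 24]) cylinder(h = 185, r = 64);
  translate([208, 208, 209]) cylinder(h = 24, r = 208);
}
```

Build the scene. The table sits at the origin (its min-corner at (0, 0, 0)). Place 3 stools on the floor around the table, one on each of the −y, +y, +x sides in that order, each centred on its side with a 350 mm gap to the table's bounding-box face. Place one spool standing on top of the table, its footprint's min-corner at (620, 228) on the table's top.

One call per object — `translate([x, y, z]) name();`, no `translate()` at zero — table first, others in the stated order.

table();
translate([436, -676, 0]) stool();
translate([436, 1060, 0]) stool();
translate([1509, 192, 0]) stool();
translate([620, 228, 733]) spool();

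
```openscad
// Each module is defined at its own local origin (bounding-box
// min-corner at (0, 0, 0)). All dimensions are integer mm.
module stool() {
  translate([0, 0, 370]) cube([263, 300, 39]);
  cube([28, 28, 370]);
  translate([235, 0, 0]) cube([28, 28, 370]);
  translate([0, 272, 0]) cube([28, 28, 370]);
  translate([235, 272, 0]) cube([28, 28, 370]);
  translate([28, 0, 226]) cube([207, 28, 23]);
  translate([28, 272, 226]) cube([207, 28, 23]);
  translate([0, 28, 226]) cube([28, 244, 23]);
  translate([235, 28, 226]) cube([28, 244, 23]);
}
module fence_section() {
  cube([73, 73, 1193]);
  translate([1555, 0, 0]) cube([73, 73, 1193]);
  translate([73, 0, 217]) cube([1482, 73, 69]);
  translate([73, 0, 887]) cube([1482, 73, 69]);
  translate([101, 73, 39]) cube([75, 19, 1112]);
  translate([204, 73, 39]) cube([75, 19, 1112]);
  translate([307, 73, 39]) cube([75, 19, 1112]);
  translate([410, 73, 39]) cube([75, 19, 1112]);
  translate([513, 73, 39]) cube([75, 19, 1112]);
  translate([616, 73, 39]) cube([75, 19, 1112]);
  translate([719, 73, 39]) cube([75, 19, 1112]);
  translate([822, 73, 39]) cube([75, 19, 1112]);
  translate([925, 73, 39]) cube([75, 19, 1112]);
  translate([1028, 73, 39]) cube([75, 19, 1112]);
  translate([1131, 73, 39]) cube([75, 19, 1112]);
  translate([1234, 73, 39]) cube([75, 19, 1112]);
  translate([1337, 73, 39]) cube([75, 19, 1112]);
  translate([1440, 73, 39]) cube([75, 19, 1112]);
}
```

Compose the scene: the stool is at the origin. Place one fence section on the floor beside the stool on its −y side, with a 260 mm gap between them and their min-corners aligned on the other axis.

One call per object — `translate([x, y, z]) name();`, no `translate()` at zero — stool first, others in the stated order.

stool();
translate([0, -352, 0]) fence_section();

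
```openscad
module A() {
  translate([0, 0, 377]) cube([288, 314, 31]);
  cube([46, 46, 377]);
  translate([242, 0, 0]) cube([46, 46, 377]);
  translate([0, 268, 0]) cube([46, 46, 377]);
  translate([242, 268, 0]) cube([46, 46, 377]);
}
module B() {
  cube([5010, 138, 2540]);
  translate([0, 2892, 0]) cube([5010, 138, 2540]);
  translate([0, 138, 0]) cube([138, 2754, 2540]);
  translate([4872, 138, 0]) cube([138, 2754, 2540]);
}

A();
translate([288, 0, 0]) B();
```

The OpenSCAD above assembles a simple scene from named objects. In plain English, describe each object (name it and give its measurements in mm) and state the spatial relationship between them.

A is a simple wooden stool: a rectangular seat 288 mm (x) by 314 mm (y), 31 mm thick, top face at z = 408 mm, on four square legs, each 46×46 mm in cross-section. The legs rest on z = 0, each flush with a corner of the seat.

B is a box-shaped house frame (walls only): outside footprint 5010×3030 mm, wall height 2540 mm, wall thickness 138 mm. The two y-facing walls run the full x-width; the two x-facing walls fit between the inner faces of the y-facing walls.

The house frame is against the stool's +x side, with their −y faces flush.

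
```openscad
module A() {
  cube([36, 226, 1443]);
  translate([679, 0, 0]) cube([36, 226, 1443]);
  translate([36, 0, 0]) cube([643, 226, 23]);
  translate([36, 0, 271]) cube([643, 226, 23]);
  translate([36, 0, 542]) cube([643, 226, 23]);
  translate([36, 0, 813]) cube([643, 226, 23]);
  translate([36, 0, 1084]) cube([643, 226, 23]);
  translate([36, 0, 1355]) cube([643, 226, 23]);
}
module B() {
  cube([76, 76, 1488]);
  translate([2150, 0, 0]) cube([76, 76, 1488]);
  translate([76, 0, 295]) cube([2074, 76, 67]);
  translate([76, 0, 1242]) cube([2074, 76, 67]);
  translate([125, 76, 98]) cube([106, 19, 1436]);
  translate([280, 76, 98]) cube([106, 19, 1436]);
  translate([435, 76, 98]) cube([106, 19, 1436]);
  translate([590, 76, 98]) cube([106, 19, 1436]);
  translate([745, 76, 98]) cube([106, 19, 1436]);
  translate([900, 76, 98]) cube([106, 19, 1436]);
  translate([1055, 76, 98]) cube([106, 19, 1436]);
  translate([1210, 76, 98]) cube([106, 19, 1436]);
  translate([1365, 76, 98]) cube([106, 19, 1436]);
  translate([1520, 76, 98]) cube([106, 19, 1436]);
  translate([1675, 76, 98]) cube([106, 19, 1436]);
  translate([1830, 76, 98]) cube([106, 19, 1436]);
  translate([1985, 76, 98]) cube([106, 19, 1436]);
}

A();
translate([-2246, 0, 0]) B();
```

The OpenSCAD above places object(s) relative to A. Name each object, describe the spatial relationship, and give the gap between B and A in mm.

A is a bookshelf. B is a fence section. The fence section is on the floor beside the bookshelf on its −x side. The gap between the fence section and the bookshelf is 20 mm.

The fence section's nearest face is 20 mm from the bookshelf's −x face.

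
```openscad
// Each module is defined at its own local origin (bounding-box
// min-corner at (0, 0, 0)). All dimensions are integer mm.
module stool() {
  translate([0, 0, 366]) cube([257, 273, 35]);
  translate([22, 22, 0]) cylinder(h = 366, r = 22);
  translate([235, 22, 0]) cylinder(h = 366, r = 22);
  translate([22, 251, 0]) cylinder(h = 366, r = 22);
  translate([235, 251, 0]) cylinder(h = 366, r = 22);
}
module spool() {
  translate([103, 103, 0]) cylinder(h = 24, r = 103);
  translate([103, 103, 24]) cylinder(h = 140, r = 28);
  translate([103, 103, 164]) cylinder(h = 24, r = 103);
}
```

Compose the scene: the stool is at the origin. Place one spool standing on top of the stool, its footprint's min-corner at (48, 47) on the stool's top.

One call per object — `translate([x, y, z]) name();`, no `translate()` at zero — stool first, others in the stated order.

stool();
translate([48, 47, 401]) spool();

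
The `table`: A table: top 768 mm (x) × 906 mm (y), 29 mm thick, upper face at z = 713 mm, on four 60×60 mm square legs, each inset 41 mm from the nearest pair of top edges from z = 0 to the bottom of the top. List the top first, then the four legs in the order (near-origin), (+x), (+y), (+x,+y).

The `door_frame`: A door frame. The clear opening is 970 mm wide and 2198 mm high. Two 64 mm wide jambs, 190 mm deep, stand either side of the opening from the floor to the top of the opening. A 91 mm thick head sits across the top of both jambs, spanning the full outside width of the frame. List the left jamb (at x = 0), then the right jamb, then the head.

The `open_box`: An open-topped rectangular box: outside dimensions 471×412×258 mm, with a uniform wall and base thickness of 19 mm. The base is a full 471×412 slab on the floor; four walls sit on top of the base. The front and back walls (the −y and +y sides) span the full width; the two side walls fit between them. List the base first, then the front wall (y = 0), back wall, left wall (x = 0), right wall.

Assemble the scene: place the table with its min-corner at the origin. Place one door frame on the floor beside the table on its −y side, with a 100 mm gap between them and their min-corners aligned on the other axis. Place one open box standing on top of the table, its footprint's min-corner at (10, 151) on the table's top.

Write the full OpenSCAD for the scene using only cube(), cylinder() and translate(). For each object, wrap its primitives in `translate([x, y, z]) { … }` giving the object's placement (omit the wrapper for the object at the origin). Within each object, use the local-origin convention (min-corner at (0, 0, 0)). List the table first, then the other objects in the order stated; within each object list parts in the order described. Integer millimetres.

translate([0, 0, 684]) cube([768, 906, 29]);
translate([41, 41, 0]) cube([60, 60, 684]);
translate([667, 41, 0]) cube([60, 60, 684]);
translate([41, 805, 0]) cube([60, 60, 684]);
translate([667, 805, 0]) cube([60, 60, 684]);
translate([0, -290, 0]) {
  cube([64, 190, 2198]);
  translate([1034, 0, 0]) cube([64, 190, 2198]);
  translate([0, 0, 2198]) cube([1098, 190, 91]);
}
translate([10, 151, 713]) {
  cube([471, 412, 19]);
  translate([0, 0, 19]) cube([471, 19, 239]);
  translate([0, 393, 19]) cube([471, 19, 239]);
  translate([0, 19, 19]) cube([19, 374, 239]);
  translate([452, 19, 19]) cube([19, 374, 239]);
}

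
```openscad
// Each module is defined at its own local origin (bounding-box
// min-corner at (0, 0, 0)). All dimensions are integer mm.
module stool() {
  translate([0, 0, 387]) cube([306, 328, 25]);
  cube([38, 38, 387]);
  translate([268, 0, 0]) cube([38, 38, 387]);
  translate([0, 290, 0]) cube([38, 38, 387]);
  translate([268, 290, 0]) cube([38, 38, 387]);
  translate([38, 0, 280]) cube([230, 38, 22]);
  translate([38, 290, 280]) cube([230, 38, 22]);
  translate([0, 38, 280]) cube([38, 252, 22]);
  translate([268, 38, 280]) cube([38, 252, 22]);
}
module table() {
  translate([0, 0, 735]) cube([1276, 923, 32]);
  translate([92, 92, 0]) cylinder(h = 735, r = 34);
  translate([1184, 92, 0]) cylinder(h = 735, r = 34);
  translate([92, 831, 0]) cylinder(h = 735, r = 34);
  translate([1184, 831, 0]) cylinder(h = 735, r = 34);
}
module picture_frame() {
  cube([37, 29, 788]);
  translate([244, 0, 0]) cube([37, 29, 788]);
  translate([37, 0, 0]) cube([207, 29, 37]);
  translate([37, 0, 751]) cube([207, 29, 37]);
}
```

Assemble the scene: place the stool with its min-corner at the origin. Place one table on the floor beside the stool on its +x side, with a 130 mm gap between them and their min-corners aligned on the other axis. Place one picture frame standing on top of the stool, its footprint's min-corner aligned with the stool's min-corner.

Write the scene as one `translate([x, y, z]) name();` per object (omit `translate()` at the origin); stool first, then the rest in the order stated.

stool();
translate([436, 0, 0]) table();
translate([0, 0, 412]) picture_frame();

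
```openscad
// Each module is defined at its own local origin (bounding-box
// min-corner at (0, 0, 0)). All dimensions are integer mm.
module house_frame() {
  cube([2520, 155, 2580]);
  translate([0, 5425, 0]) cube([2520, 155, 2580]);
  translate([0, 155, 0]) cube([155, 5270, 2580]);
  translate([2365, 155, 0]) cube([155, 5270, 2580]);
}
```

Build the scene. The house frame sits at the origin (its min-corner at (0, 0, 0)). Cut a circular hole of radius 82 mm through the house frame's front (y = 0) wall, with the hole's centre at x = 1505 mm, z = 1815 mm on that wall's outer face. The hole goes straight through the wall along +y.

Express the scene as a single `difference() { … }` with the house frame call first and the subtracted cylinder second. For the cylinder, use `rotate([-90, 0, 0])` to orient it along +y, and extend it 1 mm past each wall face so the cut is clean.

difference() {
  house_frame();
  translate([1505, -1, 1815]) rotate([-90, 0, 0]) cylinder(h = 157, r = 82);
}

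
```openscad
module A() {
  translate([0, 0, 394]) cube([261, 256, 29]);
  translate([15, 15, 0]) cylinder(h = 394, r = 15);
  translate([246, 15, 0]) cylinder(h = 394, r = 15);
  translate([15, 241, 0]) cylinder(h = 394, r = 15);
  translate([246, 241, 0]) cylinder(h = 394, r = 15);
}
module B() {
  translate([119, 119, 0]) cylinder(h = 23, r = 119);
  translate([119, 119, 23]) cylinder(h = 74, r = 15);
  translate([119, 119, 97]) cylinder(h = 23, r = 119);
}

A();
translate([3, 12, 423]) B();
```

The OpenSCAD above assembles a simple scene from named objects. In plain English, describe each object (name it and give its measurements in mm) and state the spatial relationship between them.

A is a simple wooden stool: a rectangular seat 261 mm (x) by 256 mm (y), 29 mm thick, top face at z = 423 mm, on four round legs, each 30 mm in diameter. The legs rest on z = 0, each leg's axis is inset half a diameter from the nearest pair of seat edges (so the leg's bounding box is flush with the corner).

B is a spool: two coaxial disc flanges of radius 119 mm and thickness 23 mm, joined by a core cylinder of radius 15 mm and height 74 mm. The lower flange rests on z = 0 and the three cylinders share a vertical axis.

The spool is on top of the stool.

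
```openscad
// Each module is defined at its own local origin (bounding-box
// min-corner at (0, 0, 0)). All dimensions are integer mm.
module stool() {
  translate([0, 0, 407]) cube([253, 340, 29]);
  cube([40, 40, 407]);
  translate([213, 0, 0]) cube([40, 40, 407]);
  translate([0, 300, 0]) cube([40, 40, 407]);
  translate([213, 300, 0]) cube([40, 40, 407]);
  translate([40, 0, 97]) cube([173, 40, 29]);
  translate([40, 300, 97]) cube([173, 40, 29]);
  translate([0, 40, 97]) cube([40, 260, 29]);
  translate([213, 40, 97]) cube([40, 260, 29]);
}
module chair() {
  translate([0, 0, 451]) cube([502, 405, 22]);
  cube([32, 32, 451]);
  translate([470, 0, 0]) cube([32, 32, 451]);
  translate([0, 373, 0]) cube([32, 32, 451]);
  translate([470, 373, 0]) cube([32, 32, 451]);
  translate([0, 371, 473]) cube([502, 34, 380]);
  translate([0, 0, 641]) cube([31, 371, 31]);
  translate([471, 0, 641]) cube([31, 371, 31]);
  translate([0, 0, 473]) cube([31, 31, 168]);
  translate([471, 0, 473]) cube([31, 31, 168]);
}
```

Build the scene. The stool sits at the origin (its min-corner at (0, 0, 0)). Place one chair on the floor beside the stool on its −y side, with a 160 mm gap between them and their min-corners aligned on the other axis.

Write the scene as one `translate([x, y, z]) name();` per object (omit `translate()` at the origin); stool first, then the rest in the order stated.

stool();
translate([0, -565, 0]) chair();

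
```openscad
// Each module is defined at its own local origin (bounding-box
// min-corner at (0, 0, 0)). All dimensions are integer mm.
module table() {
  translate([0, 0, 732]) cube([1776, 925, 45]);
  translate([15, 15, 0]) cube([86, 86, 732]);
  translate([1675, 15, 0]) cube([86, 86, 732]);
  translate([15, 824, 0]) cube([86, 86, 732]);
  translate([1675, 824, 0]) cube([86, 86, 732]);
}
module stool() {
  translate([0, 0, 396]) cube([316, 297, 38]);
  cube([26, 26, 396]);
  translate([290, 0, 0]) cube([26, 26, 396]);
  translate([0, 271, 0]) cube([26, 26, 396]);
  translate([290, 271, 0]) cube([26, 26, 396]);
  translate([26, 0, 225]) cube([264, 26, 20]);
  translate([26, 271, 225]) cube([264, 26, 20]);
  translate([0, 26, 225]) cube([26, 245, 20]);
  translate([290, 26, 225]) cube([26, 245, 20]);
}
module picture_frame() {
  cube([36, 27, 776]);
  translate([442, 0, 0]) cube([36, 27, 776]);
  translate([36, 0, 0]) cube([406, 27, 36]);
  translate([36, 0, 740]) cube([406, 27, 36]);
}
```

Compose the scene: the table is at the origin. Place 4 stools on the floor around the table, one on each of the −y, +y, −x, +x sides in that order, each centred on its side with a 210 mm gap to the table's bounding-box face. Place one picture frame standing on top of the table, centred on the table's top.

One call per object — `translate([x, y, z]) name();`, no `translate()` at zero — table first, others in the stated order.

table();
translate([730, -507, 0]) stool();
translate([730, 1135, 0]) stool();
translate([-526, 314, 0]) stool();
translate([1986, 314, 0]) stool();
translate([649, 449, 777]) picture_frame();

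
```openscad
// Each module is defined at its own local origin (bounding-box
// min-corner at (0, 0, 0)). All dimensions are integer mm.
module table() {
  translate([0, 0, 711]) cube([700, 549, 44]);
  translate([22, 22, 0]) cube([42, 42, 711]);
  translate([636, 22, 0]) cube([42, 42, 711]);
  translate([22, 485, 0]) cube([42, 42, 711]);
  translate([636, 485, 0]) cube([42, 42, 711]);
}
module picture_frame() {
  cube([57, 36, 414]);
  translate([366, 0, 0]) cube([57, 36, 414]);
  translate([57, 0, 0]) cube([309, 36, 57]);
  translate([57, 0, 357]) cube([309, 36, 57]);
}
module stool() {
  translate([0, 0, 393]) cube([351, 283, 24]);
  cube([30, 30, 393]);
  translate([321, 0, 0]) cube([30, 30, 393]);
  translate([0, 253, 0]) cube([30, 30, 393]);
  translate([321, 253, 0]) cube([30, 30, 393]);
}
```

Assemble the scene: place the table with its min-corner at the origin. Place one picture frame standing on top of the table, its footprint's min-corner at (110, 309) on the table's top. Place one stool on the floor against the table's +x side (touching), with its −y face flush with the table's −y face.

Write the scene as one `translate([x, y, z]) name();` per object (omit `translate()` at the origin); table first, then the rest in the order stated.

table();
translate([110, 309, 755]) picture_frame();
translate([700, 0, 0]) stool();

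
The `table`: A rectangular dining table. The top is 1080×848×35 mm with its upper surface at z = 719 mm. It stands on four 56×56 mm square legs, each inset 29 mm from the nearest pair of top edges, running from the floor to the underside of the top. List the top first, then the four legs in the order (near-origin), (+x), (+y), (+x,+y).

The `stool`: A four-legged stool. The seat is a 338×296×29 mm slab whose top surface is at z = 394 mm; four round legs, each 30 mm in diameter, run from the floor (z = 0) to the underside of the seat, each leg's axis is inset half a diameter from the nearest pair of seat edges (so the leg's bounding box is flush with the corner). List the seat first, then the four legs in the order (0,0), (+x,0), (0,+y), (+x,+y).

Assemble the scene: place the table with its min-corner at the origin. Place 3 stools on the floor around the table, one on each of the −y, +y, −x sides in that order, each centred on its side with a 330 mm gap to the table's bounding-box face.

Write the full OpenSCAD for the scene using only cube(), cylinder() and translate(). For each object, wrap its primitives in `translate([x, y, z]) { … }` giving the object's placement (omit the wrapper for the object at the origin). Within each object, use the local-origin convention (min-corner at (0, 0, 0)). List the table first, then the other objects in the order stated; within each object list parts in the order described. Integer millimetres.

translate([0, 0, 684]) cube([1080, 848, 35]);
translate([29, 29, 0]) cube([56, 56, 684]);
translate([995, 29, 0]) cube([56, 56, 684]);
translate([29, 763, 0]) cube([56, 56, 684]);
translate([995, 763, 0]) cube([56, 56, 684]);
translate([371, -626, 0]) {
  translate([0, 0, 365]) cube([338, 296, 29]);
  translate([15, 15, 0]) cylinder(h = 365, r = 15);
  translate([323, 15, 0]) cylinder(h = 365, r = 15);
  translate([15, 281, 0]) cylinder(h = 365, r = 15);
  translate([323, 281, 0]) cylinder(h = 365, r = 15);
}
translate([371, 1178, 0]) {
  translate([0, 0, 365]) cube([338, 296, 29]);
  translate([15, 15, 0]) cylinder(h = 365, r = 15);
  translate([323, 15, 0]) cylinder(h = 365, r = 15);
  translate([15, 281, 0]) cylinder(h = 365, r = 15);
  translate([323, 281, 0]) cylinder(h = 365, r = 15);
}
translate([-668, 276, 0]) {
  translate([0, 0, 365]) cube([338, 296, 29]);
  translate([15, 15, 0]) cylinder(h = 365, r = 15);
  translate([323, 15, 0]) cylinder(h = 365, r = 15);
  translate([15, 281, 0]) cylinder(h = 365, r = 15);
  translate([323, 281, 0]) cylinder(h = 365, r = 15);
}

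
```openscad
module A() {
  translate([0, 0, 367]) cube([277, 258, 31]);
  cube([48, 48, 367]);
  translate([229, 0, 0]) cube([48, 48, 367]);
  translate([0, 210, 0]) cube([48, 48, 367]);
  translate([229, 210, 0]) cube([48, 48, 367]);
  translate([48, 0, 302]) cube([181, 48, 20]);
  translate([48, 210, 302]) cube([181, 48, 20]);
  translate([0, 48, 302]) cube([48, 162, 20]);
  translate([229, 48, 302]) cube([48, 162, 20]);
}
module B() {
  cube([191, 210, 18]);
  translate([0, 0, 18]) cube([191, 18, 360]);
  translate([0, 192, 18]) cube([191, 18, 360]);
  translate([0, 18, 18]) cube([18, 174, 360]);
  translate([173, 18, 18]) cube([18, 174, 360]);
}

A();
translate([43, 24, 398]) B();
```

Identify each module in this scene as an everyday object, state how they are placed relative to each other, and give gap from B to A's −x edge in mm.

The open box's min-x is at 43; the stool's min-x is 0; gap = 43 mm.

A is a stool. B is an open box. The open box is on top of the stool, centred. The gap from the open box to the stool's −x edge is 43 mm.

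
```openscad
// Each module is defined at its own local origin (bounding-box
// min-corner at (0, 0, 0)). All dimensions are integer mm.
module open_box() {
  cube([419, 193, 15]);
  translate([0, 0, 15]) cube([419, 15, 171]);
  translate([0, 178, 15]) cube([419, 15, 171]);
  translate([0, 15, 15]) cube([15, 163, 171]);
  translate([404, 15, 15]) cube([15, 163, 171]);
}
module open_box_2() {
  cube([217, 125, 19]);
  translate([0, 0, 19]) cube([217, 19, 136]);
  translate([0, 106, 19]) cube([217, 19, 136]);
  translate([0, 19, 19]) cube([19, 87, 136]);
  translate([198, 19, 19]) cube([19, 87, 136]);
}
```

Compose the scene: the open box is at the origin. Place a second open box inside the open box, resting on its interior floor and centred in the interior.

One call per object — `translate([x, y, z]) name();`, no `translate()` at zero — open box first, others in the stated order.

open_box();
translate([101, 34, 15]) open_box_2();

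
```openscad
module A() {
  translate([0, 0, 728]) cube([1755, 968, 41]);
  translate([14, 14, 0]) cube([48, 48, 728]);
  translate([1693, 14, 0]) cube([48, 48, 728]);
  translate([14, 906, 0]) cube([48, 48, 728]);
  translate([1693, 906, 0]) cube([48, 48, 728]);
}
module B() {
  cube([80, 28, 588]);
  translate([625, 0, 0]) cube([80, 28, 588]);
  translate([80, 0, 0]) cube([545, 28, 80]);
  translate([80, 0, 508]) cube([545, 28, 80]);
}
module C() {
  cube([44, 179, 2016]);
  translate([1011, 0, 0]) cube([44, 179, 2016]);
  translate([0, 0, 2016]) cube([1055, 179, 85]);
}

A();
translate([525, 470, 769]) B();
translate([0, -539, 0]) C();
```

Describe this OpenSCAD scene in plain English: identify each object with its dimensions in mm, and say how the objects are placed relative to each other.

A is a table with a 1755×968 mm rectangular top, 41 mm thick, top surface at z = 769 mm, supported by four 48×48 mm square legs, each inset 14 mm from the nearest pair of top edges, running from the floor.

B is a picture frame with a 545×428 mm rectangular opening (x by z) and a uniform 80 mm border on every side. Frame depth is 28 mm along y. It is built from two vertical stiles running the full outside height and two horizontal rails spanning the gap between the stiles.

C is a door frame. The clear opening is 967 mm wide and 2016 mm high. Two 44 mm wide jambs, 179 mm deep, stand either side of the opening from the floor to the top of the opening. A 85 mm thick head sits across the top of both jambs, spanning the full outside width of the frame.

The picture frame is on top of the table, centred. The door frame is on the floor beside the table on its −y side.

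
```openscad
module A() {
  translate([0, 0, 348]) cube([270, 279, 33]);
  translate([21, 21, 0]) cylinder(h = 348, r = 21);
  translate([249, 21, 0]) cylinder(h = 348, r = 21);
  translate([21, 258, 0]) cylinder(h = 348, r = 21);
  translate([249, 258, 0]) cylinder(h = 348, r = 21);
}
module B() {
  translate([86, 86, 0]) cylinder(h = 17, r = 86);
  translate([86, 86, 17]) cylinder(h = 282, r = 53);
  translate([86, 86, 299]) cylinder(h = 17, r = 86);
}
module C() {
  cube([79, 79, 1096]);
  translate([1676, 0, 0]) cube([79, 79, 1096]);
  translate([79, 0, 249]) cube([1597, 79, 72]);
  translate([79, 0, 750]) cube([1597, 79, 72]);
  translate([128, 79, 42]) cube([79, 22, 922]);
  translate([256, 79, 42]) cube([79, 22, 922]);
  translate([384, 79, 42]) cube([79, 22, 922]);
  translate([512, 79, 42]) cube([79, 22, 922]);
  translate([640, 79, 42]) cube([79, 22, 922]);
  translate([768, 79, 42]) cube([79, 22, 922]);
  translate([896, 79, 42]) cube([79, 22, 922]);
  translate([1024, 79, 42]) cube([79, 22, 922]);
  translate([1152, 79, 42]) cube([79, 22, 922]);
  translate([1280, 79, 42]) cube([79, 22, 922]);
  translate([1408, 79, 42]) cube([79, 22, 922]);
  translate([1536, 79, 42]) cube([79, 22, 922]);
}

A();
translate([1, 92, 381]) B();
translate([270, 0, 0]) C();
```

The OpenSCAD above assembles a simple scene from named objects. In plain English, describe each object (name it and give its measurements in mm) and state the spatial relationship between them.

A is a four-legged stool. The seat is 270×279 mm, 33 mm thick, top at z = 381 mm. It stands on four round legs, each 42 mm in diameter, from z = 0 to the seat underside, each leg's axis is inset half a diameter from the nearest pair of seat edges (so the leg's bounding box is flush with the corner).

B is a spool: two coaxial disc flanges of radius 86 mm and thickness 17 mm, joined by a core cylinder of radius 53 mm and height 282 mm. The lower flange rests on z = 0 and the three cylinders share a vertical axis.

C is a fence section. Two 79×79 mm posts, 1096 mm tall, stand on the floor with a clear span of 1597 mm between their inner faces. Two horizontal rails of 79×72 mm section span the gap between the posts with their undersides at z = 249 mm and z = 750 mm, flush with the posts' −y face. 12 pickets, each 79 mm wide, 22 mm thick and 922 mm tall, are fixed to the +y face of the rails with their bottoms at z = 42 mm, evenly spaced across the span with equal gaps (rounded down to the nearest mm) at the −x end and between each pair — any rounding remainder accumulates at the +x end.

The spool is on top of the stool. The fence section is against the stool's +x side, with their −y faces flush.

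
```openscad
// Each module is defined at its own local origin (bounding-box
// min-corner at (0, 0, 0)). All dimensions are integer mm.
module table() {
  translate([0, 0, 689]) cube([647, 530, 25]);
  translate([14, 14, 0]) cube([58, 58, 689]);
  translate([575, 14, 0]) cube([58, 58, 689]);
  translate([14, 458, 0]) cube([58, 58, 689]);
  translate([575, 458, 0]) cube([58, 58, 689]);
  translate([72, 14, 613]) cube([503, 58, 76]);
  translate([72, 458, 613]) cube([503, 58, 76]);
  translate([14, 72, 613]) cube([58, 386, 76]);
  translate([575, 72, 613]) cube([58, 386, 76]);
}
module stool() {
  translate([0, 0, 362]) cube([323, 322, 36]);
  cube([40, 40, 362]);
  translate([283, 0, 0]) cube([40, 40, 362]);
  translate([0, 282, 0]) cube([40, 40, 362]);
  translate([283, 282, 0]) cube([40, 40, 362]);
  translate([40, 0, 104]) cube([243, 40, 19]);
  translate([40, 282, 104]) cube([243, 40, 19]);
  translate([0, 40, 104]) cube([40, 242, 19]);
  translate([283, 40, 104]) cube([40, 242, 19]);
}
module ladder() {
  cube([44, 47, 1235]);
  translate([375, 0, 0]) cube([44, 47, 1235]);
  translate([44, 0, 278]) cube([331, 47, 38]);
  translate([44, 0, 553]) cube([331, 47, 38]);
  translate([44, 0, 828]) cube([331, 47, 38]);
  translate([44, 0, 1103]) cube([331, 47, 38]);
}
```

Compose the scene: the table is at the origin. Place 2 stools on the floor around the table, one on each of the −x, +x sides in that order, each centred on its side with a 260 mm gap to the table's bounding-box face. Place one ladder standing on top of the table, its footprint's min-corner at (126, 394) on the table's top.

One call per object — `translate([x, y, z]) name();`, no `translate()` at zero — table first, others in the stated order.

table();
translate([-583, 104, 0]) stool();
translate([907, 104, 0]) stool();
translate([126, 394, 714]) ladder();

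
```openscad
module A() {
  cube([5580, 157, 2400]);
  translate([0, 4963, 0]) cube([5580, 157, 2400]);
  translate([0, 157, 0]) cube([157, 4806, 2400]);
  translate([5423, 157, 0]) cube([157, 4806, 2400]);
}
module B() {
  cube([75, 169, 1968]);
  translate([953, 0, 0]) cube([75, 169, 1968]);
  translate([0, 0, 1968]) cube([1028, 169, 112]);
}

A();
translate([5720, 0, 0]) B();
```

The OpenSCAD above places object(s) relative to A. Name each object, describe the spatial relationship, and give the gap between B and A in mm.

The door frame's nearest face is 140 mm from the house frame's +x face.

A is a house frame. B is a door frame. The door frame is on the floor beside the house frame on its +x side. The gap between the door frame and the house frame is 140 mm.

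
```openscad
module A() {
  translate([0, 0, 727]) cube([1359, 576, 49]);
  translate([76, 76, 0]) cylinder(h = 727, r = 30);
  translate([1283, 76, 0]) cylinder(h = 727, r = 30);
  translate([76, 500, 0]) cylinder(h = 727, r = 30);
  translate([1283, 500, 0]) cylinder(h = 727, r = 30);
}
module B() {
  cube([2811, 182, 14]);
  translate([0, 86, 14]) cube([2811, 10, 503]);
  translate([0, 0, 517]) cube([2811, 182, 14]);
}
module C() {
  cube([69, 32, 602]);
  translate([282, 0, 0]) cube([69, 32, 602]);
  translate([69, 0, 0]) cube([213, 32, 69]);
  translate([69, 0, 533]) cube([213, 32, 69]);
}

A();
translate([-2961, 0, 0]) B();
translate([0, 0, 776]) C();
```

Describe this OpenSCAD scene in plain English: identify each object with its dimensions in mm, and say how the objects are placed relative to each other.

A is a rectangular dining table. The top is 1359×576×49 mm with its upper surface at z = 776 mm. It stands on four round legs of 60 mm diameter, each leg's bounding box inset 46 mm from the nearest pair of top edges, running from the floor to the underside of the top.

B is an I-beam lying along x, 2811 mm long. Overall section height 531 mm. Two flanges 182 mm wide (y) and 14 mm thick, one on the floor and one at the top; a web 10 mm thick runs between them, centred on the flange width.

C is a rectangular picture frame lying in the x–z plane (depth along y). The opening is 213 mm wide (x) by 464 mm tall (z), surrounded by a border 69 mm wide on all four sides. The frame is 32 mm deep and is made of two full-height vertical stiles with two horizontal rails fitted between them.

The I-beam is on the floor beside the table on its −x side. The picture frame is on top of the table.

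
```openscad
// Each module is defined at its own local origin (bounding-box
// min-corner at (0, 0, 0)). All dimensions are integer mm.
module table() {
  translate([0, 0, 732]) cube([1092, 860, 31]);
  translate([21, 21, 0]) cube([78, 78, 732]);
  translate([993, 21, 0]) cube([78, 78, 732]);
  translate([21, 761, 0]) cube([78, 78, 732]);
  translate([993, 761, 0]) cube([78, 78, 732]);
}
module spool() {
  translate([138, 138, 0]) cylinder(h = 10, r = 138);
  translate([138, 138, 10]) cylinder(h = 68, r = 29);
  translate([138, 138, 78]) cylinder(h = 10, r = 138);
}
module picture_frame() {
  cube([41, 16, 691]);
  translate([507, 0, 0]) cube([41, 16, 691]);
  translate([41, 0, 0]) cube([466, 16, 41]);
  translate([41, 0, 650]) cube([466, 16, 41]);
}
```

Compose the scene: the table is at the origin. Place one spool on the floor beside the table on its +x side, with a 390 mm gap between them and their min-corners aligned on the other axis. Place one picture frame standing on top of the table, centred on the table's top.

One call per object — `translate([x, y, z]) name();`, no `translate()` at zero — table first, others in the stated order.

table();
translate([1482, 0, 0]) spool();
translate([272, 422, 763]) picture_frame();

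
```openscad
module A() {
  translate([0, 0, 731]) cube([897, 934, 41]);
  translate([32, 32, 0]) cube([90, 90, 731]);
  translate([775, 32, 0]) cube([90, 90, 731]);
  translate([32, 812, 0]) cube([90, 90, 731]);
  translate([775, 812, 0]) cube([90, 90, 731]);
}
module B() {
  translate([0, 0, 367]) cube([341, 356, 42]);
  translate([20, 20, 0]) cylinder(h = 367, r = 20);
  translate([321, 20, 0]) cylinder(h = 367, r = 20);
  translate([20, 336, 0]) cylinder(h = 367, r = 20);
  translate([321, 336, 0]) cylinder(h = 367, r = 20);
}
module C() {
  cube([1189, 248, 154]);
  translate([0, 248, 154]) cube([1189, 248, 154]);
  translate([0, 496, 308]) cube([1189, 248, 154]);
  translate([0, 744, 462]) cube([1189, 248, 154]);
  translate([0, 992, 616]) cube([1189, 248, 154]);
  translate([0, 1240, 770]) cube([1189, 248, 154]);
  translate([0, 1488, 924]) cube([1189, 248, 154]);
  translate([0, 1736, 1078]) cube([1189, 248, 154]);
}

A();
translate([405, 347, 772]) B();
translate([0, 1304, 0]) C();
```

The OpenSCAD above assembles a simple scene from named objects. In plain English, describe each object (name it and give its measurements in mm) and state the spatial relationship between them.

A is a table with a 897×934 mm rectangular top, 41 mm thick, top surface at z = 772 mm, supported by four 90×90 mm square legs, each inset 32 mm from the nearest pair of top edges, running from the floor.

B is a simple wooden stool: a rectangular seat 341 mm (x) by 356 mm (y), 42 mm thick, top face at z = 409 mm, on four round legs, each 40 mm in diameter. The legs rest on z = 0, each leg's axis is inset half a diameter from the nearest pair of seat edges (so the leg's bounding box is flush with the corner).

C is a straight staircase of 8 solid steps. Each step is 1189 mm wide (x), 248 mm deep (y, the going) and 154 mm tall (the rise). The first step rests on the floor; each subsequent step sits one going further in +y and one rise higher in +z, directly behind and above the previous step with no overlap.

The stool is on top of the table. The staircase is on the floor beside the table on its +y side.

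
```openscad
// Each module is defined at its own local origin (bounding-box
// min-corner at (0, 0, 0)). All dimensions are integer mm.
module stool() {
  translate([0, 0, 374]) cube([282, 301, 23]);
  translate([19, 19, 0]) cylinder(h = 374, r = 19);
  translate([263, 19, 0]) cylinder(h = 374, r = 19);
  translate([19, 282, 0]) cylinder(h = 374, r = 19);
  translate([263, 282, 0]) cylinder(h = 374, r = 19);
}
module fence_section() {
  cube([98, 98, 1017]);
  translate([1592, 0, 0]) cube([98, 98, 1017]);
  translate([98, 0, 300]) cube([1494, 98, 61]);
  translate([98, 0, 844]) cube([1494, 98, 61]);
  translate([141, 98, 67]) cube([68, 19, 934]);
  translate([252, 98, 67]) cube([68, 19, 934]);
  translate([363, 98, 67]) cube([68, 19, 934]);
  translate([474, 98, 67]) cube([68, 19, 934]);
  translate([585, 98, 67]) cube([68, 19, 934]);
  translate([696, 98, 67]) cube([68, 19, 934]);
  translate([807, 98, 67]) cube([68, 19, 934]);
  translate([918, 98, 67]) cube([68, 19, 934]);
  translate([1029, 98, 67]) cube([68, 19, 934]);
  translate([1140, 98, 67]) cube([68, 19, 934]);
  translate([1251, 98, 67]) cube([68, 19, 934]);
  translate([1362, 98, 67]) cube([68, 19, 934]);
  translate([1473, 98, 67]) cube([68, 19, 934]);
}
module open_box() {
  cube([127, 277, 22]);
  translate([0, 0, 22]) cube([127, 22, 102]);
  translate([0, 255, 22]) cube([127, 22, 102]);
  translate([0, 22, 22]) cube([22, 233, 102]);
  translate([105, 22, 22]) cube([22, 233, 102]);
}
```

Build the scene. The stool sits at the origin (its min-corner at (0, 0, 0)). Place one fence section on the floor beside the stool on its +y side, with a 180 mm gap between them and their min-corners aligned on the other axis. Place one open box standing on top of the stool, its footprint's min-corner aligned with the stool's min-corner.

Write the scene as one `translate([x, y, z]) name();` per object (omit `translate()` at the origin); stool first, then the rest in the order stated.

stool();
translate([0, 481, 0]) fence_section();
translate([0, 0, 397]) open_box();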